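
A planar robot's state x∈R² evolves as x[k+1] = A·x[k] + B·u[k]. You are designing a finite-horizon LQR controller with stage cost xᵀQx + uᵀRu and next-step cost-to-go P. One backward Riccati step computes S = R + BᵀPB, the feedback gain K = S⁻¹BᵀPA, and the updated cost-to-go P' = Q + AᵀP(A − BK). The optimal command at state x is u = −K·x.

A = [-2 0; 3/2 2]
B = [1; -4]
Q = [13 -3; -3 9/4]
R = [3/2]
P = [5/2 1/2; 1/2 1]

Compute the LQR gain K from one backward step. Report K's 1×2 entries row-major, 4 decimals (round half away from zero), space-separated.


-0.3906 -0.4375

BᵀP = [0.5000 -3.5000]
S = R + BᵀPB = [3/2] + [14.5000] = [16.0000]
BᵀPA = [-6.2500 -7.0000]
K = S⁻¹·BᵀPA = [-0.3906 -0.4375]
A−BK = [-1.6094 0.4375; -0.0625 0.2500]
AᵀP(A−BK) = [6.8086 -1.7344; -1.7344 0.9375]
P' = Q + AᵀP(A−BK) = [19.8086 -4.7344; -4.7344 3.1875]
tr(P') = 22.9961


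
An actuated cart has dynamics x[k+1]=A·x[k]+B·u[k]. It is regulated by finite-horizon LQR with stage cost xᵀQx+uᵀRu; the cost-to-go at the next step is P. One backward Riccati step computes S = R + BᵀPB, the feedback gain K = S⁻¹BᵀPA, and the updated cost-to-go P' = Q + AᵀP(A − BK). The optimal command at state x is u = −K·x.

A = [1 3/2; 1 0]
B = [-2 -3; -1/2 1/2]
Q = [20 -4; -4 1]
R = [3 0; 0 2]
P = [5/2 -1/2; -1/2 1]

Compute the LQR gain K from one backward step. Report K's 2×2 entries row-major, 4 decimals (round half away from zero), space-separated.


-0.2532 -0.1659 -0.0792 -0.3512

BᵀP = [-4.7500 0.5000; -7.7500 2.0000]
S = R + BᵀPB = [3 0; 0 2] + [9.2500 14.5000; 14.5000 24.2500] = [12.2500 14.5000; 14.5000 26.2500]
BᵀPA = [-4.2500 -7.1250; -5.7500 -11.6250]
K = S⁻¹·BᵀPA = [-0.2532 -0.1659; -0.0792 -0.3512]
A−BK = [0.2560 0.1145; 0.9130 0.0926]
AᵀP(A−BK) = [0.9686 0.2754; 0.2754 0.3601]
P' = Q + AᵀP(A−BK) = [20.9686 -3.7246; -3.7246 1.3601]
tr(P') = 22.3286


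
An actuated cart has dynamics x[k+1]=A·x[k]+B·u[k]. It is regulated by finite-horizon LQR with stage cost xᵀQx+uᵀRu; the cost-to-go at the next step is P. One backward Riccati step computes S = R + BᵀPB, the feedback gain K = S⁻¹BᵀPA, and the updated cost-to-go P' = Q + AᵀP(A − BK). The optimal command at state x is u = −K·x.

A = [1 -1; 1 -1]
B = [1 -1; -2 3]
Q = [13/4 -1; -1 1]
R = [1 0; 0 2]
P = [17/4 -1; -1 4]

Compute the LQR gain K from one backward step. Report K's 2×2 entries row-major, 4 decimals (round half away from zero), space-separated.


0.5188 -0.5188 0.4767 -0.4767

BᵀP = [6.2500 -9.0000; -7.2500 13.0000]
S = R + BᵀPB = [1 0; 0 2] + [24.2500 -33.2500; -33.2500 46.2500] = [25.2500 -33.2500; -33.2500 48.2500]
BᵀPA = [-2.7500 2.7500; 5.7500 -5.7500]
K = S⁻¹·BᵀPA = [0.5188 -0.5188; 0.4767 -0.4767]
A−BK = [0.9579 -0.9579; 0.6075 -0.6075]
AᵀP(A−BK) = [4.9357 -4.9357; -4.9357 4.9357]
P' = Q + AᵀP(A−BK) = [8.1857 -5.9357; -5.9357 5.9357]
tr(P') = 14.1214


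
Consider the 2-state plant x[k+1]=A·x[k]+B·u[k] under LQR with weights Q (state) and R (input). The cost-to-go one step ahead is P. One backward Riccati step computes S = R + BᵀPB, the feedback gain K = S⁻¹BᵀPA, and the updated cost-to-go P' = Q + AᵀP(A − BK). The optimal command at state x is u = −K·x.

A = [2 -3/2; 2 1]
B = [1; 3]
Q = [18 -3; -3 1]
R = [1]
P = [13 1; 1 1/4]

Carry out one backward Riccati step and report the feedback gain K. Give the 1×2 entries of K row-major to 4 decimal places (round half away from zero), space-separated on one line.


1.5955 -1.0000

BᵀP = [16.0000 1.7500]
S = R + BᵀPB = [1] + [21.2500] = [22.2500]
BᵀPA = [35.5000 -22.2500]
K = S⁻¹·BᵀPA = [1.5955 -1.0000]
A−BK = [0.4045 -0.5000; -2.7865 4.0000]
AᵀP(A−BK) = [4.3596 -4.0000; -4.0000 4.2500]
P' = Q + AᵀP(A−BK) = [22.3596 -7.0000; -7.0000 5.2500]
tr(P') = 27.6096


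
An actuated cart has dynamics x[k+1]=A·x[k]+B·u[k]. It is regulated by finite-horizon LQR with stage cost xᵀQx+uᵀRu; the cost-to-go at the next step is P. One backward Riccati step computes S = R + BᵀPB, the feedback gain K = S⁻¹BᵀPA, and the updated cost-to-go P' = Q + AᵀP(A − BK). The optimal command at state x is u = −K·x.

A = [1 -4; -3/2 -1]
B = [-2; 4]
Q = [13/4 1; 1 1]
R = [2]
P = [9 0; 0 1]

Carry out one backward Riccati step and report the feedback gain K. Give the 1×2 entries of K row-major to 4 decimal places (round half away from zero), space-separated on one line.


BᵀP = [-18.0000 4.0000]
S = R + BᵀPB = [2] + [52.0000] = [54.0000]
BᵀPA = [-24.0000 68.0000]
K = S⁻¹·BᵀPA = [-0.4444 1.2593]
A−BK = [0.1111 -1.4815; 0.2778 -6.0370]
AᵀP(A−BK) = [0.5833 -4.2778; -4.2778 59.3704]
P' = Q + AᵀP(A−BK) = [3.8333 -3.2778; -3.2778 60.3704]
tr(P') = 64.2037

-0.4444 1.2593


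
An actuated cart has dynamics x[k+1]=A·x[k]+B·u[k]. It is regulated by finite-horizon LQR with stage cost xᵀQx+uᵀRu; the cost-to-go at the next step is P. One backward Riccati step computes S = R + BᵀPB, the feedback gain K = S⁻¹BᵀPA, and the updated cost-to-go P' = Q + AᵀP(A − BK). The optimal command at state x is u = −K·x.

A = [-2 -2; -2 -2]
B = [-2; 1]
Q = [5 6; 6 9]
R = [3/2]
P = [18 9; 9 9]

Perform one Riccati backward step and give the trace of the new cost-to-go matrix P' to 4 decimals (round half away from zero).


151.0323

BᵀP = [-27.0000 -9.0000]
S = R + BᵀPB = [3/2] + [45.0000] = [46.5000]
BᵀPA = [72.0000 72.0000]
K = S⁻¹·BᵀPA = [1.5484 1.5484]
A−BK = [1.0968 1.0968; -3.5484 -3.5484]
AᵀP(A−BK) = [68.5161 68.5161; 68.5161 68.5161]
P' = Q + AᵀP(A−BK) = [73.5161 74.5161; 74.5161 77.5161]
tr(P') = 151.0323


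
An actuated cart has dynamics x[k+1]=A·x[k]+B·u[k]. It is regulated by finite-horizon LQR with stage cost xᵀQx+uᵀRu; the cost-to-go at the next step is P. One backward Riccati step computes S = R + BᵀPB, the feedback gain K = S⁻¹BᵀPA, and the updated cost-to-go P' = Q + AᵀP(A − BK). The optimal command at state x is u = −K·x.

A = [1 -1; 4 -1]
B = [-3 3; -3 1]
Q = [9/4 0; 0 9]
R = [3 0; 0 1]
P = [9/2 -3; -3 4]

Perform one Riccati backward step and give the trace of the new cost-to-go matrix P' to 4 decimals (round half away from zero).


21.1451

BᵀP = [-4.5000 -3.0000; 10.5000 -5.0000]
S = R + BᵀPB = [3 0; 0 1] + [22.5000 -16.5000; -16.5000 26.5000] = [25.5000 -16.5000; -16.5000 27.5000]
BᵀPA = [-16.5000 7.5000; -9.5000 -5.5000]
K = S⁻¹·BᵀPA = [-1.4231 0.2692; -1.1993 -0.0385]
A−BK = [0.3287 -0.0769; 0.9301 -0.1538]
AᵀP(A−BK) = [9.6259 -1.4231; -1.4231 0.2692]
P' = Q + AᵀP(A−BK) = [11.8759 -1.4231; -1.4231 9.2692]
tr(P') = 21.1451


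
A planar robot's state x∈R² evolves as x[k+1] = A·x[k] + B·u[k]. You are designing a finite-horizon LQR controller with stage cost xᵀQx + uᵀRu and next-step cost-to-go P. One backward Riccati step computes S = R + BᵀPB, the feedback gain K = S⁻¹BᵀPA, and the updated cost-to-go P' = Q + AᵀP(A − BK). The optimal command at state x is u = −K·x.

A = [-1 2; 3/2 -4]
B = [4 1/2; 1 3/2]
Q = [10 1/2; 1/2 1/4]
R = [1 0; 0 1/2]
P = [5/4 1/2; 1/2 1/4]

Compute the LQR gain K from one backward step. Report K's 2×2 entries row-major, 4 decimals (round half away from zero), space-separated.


-0.1137 0.1684 0.1220 -0.3679

BᵀP = [5.5000 2.2500; 1.3750 0.6250]
S = R + BᵀPB = [1 0; 0 1/2] + [24.2500 6.1250; 6.1250 1.6250] = [25.2500 6.1250; 6.1250 2.1250]
BᵀPA = [-2.1250 2.0000; -0.4375 0.2500]
K = S⁻¹·BᵀPA = [-0.1137 0.1684; 0.1220 -0.3679]
A−BK = [-0.6060 1.5102; 1.4308 -3.6167]
AᵀP(A−BK) = [0.1242 -0.3030; -0.3030 0.7551]
P' = Q + AᵀP(A−BK) = [10.1242 0.1970; 0.1970 1.0051]
tr(P') = 11.1292


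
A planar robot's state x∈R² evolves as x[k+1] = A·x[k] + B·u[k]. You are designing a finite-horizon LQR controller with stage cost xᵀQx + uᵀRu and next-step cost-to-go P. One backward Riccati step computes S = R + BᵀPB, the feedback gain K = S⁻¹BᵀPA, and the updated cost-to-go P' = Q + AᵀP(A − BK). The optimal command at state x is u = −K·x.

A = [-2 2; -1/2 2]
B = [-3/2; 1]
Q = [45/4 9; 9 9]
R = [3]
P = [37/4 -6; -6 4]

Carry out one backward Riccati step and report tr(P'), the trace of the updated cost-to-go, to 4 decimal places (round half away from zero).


22.9908

BᵀP = [-19.8750 13.0000]
S = R + BᵀPB = [3] + [42.8125] = [45.8125]
BᵀPA = [33.2500 -13.7500]
K = S⁻¹·BᵀPA = [0.7258 -0.3001]
A−BK = [-0.9113 1.5498; -1.2258 2.3001]
AᵀP(A−BK) = [1.8677 -1.0205; -1.0205 0.8731]
P' = Q + AᵀP(A−BK) = [13.1177 7.9795; 7.9795 9.8731]
tr(P') = 22.9908


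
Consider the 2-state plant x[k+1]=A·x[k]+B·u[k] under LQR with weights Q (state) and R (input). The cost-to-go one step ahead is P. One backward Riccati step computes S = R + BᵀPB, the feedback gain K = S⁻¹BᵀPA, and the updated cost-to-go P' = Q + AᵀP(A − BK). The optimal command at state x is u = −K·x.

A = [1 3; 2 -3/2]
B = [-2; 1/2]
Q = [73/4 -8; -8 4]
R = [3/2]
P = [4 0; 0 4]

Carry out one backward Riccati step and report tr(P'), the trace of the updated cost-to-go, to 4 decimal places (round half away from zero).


BᵀP = [-8.0000 2.0000]
S = R + BᵀPB = [3/2] + [17.0000] = [18.5000]
BᵀPA = [-4.0000 -27.0000]
K = S⁻¹·BᵀPA = [-0.2162 -1.4595]
A−BK = [0.5676 0.0811; 2.1081 -0.7703]
AᵀP(A−BK) = [19.1351 -5.8378; -5.8378 5.5946]
P' = Q + AᵀP(A−BK) = [37.3851 -13.8378; -13.8378 9.5946]
tr(P') = 46.9797

46.9797


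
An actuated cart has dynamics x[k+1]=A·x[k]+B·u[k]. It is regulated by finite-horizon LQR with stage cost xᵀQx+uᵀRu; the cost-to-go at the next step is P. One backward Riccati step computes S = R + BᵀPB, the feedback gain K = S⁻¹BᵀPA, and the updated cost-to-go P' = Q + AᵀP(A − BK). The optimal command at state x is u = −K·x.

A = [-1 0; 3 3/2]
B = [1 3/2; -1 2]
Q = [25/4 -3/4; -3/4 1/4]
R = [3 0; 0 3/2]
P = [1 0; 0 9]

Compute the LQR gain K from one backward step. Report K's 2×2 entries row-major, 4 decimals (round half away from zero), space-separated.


BᵀP = [1.0000 -9.0000; 1.5000 18.0000]
S = R + BᵀPB = [3 0; 0 3/2] + [10.0000 -16.5000; -16.5000 38.2500] = [13.0000 -16.5000; -16.5000 39.7500]
BᵀPA = [-28.0000 -13.5000; 52.5000 27.0000]
K = S⁻¹·BᵀPA = [-1.0092 -0.3727; 0.9018 0.5245]
A−BK = [-1.3436 -0.4141; 0.1871 0.0782]
AᵀP(A−BK) = [6.3957 2.5261; 2.5261 1.0560]
P' = Q + AᵀP(A−BK) = [12.6457 1.7761; 1.7761 1.3060]
tr(P') = 13.9517

-1.0092 -0.3727 0.9018 0.5245


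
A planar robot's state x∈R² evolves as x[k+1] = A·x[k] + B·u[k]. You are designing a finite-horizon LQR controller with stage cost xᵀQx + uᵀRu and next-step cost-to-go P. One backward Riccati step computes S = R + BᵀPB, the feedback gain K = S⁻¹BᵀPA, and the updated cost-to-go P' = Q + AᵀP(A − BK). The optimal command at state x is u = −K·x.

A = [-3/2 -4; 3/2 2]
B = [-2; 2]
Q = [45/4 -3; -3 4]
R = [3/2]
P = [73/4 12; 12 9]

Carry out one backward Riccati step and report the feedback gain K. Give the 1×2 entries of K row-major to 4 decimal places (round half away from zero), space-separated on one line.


BᵀP = [-12.5000 -6.0000]
S = R + BᵀPB = [3/2] + [13.0000] = [14.5000]
BᵀPA = [9.7500 38.0000]
K = S⁻¹·BᵀPA = [0.6724 2.6207]
A−BK = [-0.1552 1.2414; 0.1552 -3.2414]
AᵀP(A−BK) = [0.7565 2.9483; 2.9483 36.4138]
P' = Q + AᵀP(A−BK) = [12.0065 -0.0517; -0.0517 40.4138]
tr(P') = 52.4203

0.6724 2.6207


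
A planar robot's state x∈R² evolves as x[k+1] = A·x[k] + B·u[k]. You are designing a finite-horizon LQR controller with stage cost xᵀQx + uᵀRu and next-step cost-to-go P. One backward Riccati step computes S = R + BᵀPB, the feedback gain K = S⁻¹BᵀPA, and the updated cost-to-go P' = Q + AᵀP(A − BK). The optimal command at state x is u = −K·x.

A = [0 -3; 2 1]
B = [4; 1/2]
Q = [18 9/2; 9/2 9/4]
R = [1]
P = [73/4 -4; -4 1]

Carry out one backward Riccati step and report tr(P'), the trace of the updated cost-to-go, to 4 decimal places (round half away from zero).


21.7119

BᵀP = [71.0000 -15.5000]
S = R + BᵀPB = [1] + [276.2500] = [277.2500]
BᵀPA = [-31.0000 -228.5000]
K = S⁻¹·BᵀPA = [-0.1118 -0.8242]
A−BK = [0.4472 0.2967; 2.0559 1.4121]
AᵀP(A−BK) = [0.5338 0.4509; 0.4509 0.9281]
P' = Q + AᵀP(A−BK) = [18.5338 4.9509; 4.9509 3.1781]
tr(P') = 21.7119


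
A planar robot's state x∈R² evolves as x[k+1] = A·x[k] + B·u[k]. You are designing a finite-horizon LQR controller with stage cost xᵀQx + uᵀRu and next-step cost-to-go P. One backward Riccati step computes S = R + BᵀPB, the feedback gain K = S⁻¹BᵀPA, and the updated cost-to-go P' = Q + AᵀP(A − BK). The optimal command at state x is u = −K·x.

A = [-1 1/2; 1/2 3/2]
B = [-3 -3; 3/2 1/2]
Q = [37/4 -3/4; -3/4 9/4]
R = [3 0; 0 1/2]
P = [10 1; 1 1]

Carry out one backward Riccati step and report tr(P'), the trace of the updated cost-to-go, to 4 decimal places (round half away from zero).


13.5304

BᵀP = [-28.5000 -1.5000; -29.5000 -2.5000]
S = R + BᵀPB = [3 0; 0 1/2] + [83.2500 84.7500; 84.7500 87.2500] = [86.2500 84.7500; 84.7500 87.7500]
BᵀPA = [27.7500 -16.5000; 28.2500 -18.5000]
K = S⁻¹·BᵀPA = [0.1059 0.3110; 0.2196 -0.5112]
A−BK = [-0.0233 -0.1006; 0.2313 1.2891]
AᵀP(A−BK) = [0.1059 0.3110; 0.3110 1.9244]
P' = Q + AᵀP(A−BK) = [9.3559 -0.4390; -0.4390 4.1744]
tr(P') = 13.5304


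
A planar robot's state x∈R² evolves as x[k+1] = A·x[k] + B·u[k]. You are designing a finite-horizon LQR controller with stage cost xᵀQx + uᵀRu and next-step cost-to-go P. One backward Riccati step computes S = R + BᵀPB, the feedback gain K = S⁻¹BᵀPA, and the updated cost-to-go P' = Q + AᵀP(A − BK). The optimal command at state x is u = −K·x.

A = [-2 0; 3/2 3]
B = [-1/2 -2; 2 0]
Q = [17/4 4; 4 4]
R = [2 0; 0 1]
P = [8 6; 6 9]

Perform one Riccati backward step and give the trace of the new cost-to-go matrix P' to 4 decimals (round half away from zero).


14.0820

BᵀP = [8.0000 15.0000; -16.0000 -12.0000]
S = R + BᵀPB = [2 0; 0 1] + [26.0000 -16.0000; -16.0000 32.0000] = [28.0000 -16.0000; -16.0000 33.0000]
BᵀPA = [6.5000 45.0000; 14.0000 -36.0000]
K = S⁻¹·BᵀPA = [0.6564 1.3608; 0.7425 -0.4311]
A−BK = [-0.1868 -0.1819; 0.1871 0.2784]
AᵀP(A−BK) = [1.5879 1.6909; 1.6909 4.2440]
P' = Q + AᵀP(A−BK) = [5.8379 5.6909; 5.6909 8.2440]
tr(P') = 14.0820


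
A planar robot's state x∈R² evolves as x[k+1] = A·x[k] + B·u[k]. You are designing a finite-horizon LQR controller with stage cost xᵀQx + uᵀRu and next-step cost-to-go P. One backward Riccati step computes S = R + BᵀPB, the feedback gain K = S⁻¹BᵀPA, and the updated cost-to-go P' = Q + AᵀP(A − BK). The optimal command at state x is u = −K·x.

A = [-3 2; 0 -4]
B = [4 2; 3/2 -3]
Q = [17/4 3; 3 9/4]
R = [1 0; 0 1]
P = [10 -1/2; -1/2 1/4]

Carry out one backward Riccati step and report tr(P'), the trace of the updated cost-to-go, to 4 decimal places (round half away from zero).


BᵀP = [39.2500 -1.6250; 21.5000 -1.7500]
S = R + BᵀPB = [1 0; 0 1] + [154.5625 83.3750; 83.3750 48.2500] = [155.5625 83.3750; 83.3750 49.2500]
BᵀPA = [-117.7500 85.0000; -64.5000 50.0000]
K = S⁻¹·BᵀPA = [-0.5936 0.0246; -0.3047 0.9735]
A−BK = [-0.0161 -0.0456; -0.0238 -1.1165]
AᵀP(A−BK) = [0.4476 -0.3068; -0.3068 1.2298]
P' = Q + AᵀP(A−BK) = [4.6976 2.6932; 2.6932 3.4798]
tr(P') = 8.1774

8.1774


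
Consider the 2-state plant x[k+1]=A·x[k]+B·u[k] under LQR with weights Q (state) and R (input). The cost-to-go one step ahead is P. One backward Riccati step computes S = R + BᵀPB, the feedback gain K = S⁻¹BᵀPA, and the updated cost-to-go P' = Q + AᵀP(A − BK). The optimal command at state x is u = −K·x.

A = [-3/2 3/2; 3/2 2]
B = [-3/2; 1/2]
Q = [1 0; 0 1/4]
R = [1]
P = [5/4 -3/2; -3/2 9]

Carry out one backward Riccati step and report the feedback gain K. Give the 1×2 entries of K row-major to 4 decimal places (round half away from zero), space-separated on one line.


BᵀP = [-2.6250 6.7500]
S = R + BᵀPB = [1] + [7.3125] = [8.3125]
BᵀPA = [14.0625 9.5625]
K = S⁻¹·BᵀPA = [1.6917 1.1504]
A−BK = [1.0376 3.2256; 0.6541 1.4248]
AᵀP(A−BK) = [6.0226 9.1353; 9.1353 18.8120]
P' = Q + AᵀP(A−BK) = [7.0226 9.1353; 9.1353 19.0620]
tr(P') = 26.0846

1.6917 1.1504


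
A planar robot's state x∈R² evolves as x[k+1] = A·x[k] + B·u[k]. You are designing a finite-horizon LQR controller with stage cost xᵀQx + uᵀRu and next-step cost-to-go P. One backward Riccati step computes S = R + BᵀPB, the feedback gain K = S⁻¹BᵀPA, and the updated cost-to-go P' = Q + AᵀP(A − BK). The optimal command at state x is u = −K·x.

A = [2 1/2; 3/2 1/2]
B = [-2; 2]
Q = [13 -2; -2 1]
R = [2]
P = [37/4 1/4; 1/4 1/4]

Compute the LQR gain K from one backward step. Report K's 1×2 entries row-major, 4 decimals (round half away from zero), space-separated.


BᵀP = [-18.0000 0.0000]
S = R + BᵀPB = [2] + [36.0000] = [38.0000]
BᵀPA = [-36.0000 -9.0000]
K = S⁻¹·BᵀPA = [-0.9474 -0.2368]
A−BK = [0.1053 0.0263; 3.3947 0.9737]
AᵀP(A−BK) = [4.9572 1.3487; 1.3487 0.3684]
P' = Q + AᵀP(A−BK) = [17.9572 -0.6513; -0.6513 1.3684]
tr(P') = 19.3257

-0.9474 -0.2368


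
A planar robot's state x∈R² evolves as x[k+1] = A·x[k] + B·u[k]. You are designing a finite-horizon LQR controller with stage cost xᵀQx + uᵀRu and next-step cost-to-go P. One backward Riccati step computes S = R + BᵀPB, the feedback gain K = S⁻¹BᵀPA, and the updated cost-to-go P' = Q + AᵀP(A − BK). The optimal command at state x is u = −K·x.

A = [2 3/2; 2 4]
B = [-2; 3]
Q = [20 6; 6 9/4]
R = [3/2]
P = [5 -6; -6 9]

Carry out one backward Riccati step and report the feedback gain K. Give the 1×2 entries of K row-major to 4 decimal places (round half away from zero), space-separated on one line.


0.1261 0.6533

BᵀP = [-28.0000 39.0000]
S = R + BᵀPB = [3/2] + [173.0000] = [174.5000]
BᵀPA = [22.0000 114.0000]
K = S⁻¹·BᵀPA = [0.1261 0.6533]
A−BK = [2.2521 2.8066; 1.6218 2.0401]
AᵀP(A−BK) = [5.2264 6.6275; 6.6275 8.7744]
P' = Q + AᵀP(A−BK) = [25.2264 12.6275; 12.6275 11.0244]
tr(P') = 36.2507


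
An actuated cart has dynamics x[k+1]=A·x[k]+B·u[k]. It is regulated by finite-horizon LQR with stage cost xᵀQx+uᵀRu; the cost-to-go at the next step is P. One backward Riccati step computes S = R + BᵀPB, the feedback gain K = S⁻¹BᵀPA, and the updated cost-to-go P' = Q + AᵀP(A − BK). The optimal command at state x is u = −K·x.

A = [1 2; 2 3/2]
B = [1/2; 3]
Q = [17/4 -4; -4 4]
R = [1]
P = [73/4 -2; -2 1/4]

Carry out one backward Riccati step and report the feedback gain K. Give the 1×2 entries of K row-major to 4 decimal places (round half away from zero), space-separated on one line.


1.4483 3.2414

BᵀP = [3.1250 -0.2500]
S = R + BᵀPB = [1] + [0.8125] = [1.8125]
BᵀPA = [2.6250 5.8750]
K = S⁻¹·BᵀPA = [1.4483 3.2414]
A−BK = [0.2759 0.3793; -2.3448 -8.2241]
AᵀP(A−BK) = [7.4483 17.7414; 17.7414 42.5194]
P' = Q + AᵀP(A−BK) = [11.6983 13.7414; 13.7414 46.5194]
tr(P') = 58.2177


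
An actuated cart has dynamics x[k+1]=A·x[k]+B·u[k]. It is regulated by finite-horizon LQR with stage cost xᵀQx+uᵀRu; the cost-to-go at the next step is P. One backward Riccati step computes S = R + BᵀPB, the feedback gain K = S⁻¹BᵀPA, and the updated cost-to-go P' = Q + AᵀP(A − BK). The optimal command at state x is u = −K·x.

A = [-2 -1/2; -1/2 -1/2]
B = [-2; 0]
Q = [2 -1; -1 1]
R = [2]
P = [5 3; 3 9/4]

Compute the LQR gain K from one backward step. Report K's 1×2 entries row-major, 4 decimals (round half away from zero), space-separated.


BᵀP = [-10.0000 -6.0000]
S = R + BᵀPB = [2] + [20.0000] = [22.0000]
BᵀPA = [23.0000 8.0000]
K = S⁻¹·BᵀPA = [1.0455 0.3636]
A−BK = [0.0909 0.2273; -0.5000 -0.5000]
AᵀP(A−BK) = [2.5170 0.9489; 0.9489 0.4034]
P' = Q + AᵀP(A−BK) = [4.5170 -0.0511; -0.0511 1.4034]
tr(P') = 5.9205

1.0455 0.3636


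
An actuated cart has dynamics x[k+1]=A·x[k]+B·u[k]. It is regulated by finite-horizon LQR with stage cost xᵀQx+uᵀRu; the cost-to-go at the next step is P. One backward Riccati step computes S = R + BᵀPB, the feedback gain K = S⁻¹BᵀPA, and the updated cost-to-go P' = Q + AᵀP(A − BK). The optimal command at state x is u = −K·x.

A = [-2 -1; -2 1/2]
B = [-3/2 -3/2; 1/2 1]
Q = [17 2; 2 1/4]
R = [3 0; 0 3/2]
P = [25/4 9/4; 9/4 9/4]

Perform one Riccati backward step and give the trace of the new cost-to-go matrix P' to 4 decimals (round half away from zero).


38.0765

BᵀP = [-8.2500 -2.2500; -7.1250 -1.1250]
S = R + BᵀPB = [3 0; 0 3/2] + [11.2500 10.1250; 10.1250 9.5625] = [14.2500 10.1250; 10.1250 11.0625]
BᵀPA = [21.0000 7.1250; 16.5000 6.5625]
K = S⁻¹·BᵀPA = [1.1837 0.2245; 0.4082 0.3878]
A−BK = [0.3878 -0.0816; -3.0000 0.0000]
AᵀP(A−BK) = [20.4082 1.3878; 1.3878 0.4184]
P' = Q + AᵀP(A−BK) = [37.4082 3.3878; 3.3878 0.6684]
tr(P') = 38.0765


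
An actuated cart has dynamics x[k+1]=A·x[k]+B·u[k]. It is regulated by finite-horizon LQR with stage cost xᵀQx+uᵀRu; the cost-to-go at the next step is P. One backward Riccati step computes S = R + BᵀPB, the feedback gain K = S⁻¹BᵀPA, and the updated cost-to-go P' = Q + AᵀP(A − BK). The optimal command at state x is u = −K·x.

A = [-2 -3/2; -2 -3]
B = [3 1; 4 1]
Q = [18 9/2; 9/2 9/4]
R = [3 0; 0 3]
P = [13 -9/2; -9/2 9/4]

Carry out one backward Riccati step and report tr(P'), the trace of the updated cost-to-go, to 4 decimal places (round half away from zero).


24.4290

BᵀP = [21.0000 -4.5000; 8.5000 -2.2500]
S = R + BᵀPB = [3 0; 0 3] + [45.0000 16.5000; 16.5000 6.2500] = [48.0000 16.5000; 16.5000 9.2500]
BᵀPA = [-33.0000 -18.0000; -12.5000 -6.0000]
K = S⁻¹·BᵀPA = [-0.5764 -0.3930; -0.3231 0.0524]
A−BK = [0.0524 -0.3734; 0.6288 -1.4803]
AᵀP(A−BK) = [1.9389 -0.3144; -0.3144 2.2402]
P' = Q + AᵀP(A−BK) = [19.9389 4.1856; 4.1856 4.4902]
tr(P') = 24.4290


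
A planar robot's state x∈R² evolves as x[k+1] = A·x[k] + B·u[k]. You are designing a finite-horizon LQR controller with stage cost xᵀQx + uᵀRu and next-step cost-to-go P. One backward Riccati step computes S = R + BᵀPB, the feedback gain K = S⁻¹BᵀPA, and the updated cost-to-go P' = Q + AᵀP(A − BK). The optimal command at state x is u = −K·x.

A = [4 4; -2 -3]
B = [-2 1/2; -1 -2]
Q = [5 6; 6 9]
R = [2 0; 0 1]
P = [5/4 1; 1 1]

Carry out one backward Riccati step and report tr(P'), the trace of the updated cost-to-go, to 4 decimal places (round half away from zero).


19.1931

BᵀP = [-3.5000 -3.0000; -1.3750 -1.5000]
S = R + BᵀPB = [2 0; 0 1] + [10.0000 4.2500; 4.2500 2.3125] = [12.0000 4.2500; 4.2500 3.3125]
BᵀPA = [-8.0000 -5.0000; -2.5000 -1.0000]
K = S⁻¹·BᵀPA = [-0.7320 -0.5677; 0.1844 0.4265]
A−BK = [2.4438 2.6513; -2.3631 -2.7147]
AᵀP(A−BK) = [2.6052 2.5245; 2.5245 2.5879]
P' = Q + AᵀP(A−BK) = [7.6052 8.5245; 8.5245 11.5879]
tr(P') = 19.1931


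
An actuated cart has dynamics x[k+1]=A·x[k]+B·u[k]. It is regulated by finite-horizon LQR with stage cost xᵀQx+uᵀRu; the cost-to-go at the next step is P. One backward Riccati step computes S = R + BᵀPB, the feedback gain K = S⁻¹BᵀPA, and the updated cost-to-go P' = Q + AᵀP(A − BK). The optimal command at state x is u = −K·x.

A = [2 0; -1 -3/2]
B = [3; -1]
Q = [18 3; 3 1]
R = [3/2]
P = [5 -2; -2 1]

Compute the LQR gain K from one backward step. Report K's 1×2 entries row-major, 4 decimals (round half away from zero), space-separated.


0.6891 0.1765

BᵀP = [17.0000 -7.0000]
S = R + BᵀPB = [3/2] + [58.0000] = [59.5000]
BᵀPA = [41.0000 10.5000]
K = S⁻¹·BᵀPA = [0.6891 0.1765]
A−BK = [-0.0672 -0.5294; -0.3109 -1.3235]
AᵀP(A−BK) = [0.7479 0.2647; 0.2647 0.3971]
P' = Q + AᵀP(A−BK) = [18.7479 3.2647; 3.2647 1.3971]
tr(P') = 20.1450


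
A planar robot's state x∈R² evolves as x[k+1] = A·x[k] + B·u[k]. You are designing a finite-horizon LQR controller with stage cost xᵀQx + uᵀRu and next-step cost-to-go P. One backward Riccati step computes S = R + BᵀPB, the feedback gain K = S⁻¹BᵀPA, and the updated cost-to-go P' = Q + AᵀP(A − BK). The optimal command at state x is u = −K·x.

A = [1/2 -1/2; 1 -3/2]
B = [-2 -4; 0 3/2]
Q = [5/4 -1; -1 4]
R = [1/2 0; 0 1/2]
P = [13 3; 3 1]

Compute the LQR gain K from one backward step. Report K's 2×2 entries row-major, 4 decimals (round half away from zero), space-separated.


-0.4452 0.6159 0.0460 -0.1088

BᵀP = [-26.0000 -6.0000; -47.5000 -10.5000]
S = R + BᵀPB = [1/2 0; 0 1/2] + [52.0000 95.0000; 95.0000 174.2500] = [52.5000 95.0000; 95.0000 174.7500]
BᵀPA = [-19.0000 22.0000; -34.2500 39.5000]
K = S⁻¹·BᵀPA = [-0.4452 0.6159; 0.0460 -0.1088]
A−BK = [-0.2063 0.2967; 0.9310 -1.3368]
AᵀP(A−BK) = [0.3678 -0.5238; -0.5238 0.7473]
P' = Q + AᵀP(A−BK) = [1.6178 -1.5238; -1.5238 4.7473]
tr(P') = 6.3651


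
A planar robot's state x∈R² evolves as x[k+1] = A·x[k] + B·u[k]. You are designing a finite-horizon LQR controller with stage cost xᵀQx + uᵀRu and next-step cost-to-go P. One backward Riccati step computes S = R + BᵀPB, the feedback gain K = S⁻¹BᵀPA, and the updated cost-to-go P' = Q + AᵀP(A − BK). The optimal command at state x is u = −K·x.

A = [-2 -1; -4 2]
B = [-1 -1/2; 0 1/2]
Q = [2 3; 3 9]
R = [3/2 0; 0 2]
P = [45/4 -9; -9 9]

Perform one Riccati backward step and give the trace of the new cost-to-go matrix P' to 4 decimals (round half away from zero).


BᵀP = [-11.2500 9.0000; -10.1250 9.0000]
S = R + BᵀPB = [3/2 0; 0 2] + [11.2500 10.1250; 10.1250 9.5625] = [12.7500 10.1250; 10.1250 11.5625]
BᵀPA = [-13.5000 29.2500; -15.7500 28.1250]
K = S⁻¹·BᵀPA = [0.0752 1.1900; -1.4280 1.3904]
A−BK = [-2.6388 0.8852; -3.2860 1.3048]
AᵀP(A−BK) = [23.5240 -11.5365; -11.5365 9.3382]
P' = Q + AᵀP(A−BK) = [25.5240 -8.5365; -8.5365 18.3382]
tr(P') = 43.8622

43.8622


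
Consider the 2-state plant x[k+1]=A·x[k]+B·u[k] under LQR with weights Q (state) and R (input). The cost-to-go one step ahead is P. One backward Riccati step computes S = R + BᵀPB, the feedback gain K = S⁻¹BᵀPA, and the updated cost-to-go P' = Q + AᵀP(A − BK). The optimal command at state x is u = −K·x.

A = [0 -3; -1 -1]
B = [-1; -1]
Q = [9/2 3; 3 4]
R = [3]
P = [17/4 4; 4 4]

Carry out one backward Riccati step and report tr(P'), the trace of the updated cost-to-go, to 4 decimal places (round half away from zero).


BᵀP = [-8.2500 -8.0000]
S = R + BᵀPB = [3] + [16.2500] = [19.2500]
BᵀPA = [8.0000 32.7500]
K = S⁻¹·BᵀPA = [0.4156 1.7013]
A−BK = [0.4156 -1.2987; -0.5844 0.7013]
AᵀP(A−BK) = [0.6753 2.3896; 2.3896 10.5325]
P' = Q + AᵀP(A−BK) = [5.1753 5.3896; 5.3896 14.5325]
tr(P') = 19.7078

19.7078


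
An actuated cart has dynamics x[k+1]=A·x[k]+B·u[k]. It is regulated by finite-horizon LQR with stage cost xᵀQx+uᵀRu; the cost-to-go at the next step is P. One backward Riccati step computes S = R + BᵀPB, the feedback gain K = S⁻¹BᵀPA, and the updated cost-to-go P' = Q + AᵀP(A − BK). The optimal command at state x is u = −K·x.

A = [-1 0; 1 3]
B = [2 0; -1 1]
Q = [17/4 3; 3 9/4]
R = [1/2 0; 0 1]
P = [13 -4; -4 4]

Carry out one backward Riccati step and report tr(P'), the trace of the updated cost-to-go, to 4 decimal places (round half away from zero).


BᵀP = [30.0000 -12.0000; -4.0000 4.0000]
S = R + BᵀPB = [1/2 0; 0 1] + [72.0000 -12.0000; -12.0000 4.0000] = [72.5000 -12.0000; -12.0000 5.0000]
BᵀPA = [-42.0000 -36.0000; 8.0000 12.0000]
K = S⁻¹·BᵀPA = [-0.5217 -0.1648; 0.3478 2.0046]
A−BK = [0.0435 0.3295; 0.1304 0.8307]
AᵀP(A−BK) = [0.3043 1.0435; 1.0435 6.0137]
P' = Q + AᵀP(A−BK) = [4.5543 4.0435; 4.0435 8.2637]
tr(P') = 12.8181

12.8181


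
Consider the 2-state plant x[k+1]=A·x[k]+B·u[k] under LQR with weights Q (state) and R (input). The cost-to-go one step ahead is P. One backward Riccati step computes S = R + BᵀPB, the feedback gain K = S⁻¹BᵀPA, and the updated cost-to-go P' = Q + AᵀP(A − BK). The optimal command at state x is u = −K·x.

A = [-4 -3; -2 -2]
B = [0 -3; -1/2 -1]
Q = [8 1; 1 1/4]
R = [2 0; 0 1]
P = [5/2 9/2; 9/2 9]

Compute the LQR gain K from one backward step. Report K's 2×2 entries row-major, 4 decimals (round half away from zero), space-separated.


0.1959 0.2048 1.5260 1.3226

BᵀP = [-2.2500 -4.5000; -12.0000 -22.5000]
S = R + BᵀPB = [2 0; 0 1] + [2.2500 11.2500; 11.2500 58.5000] = [4.2500 11.2500; 11.2500 59.5000]
BᵀPA = [18.0000 15.7500; 93.0000 81.0000]
K = S⁻¹·BᵀPA = [0.1959 0.2048; 1.5260 1.3226]
A−BK = [0.5779 0.9678; -0.3761 -0.5750]
AᵀP(A−BK) = [2.5571 2.3097; 2.3097 2.1420]
P' = Q + AᵀP(A−BK) = [10.5571 3.3097; 3.3097 2.3920]
tr(P') = 12.9492


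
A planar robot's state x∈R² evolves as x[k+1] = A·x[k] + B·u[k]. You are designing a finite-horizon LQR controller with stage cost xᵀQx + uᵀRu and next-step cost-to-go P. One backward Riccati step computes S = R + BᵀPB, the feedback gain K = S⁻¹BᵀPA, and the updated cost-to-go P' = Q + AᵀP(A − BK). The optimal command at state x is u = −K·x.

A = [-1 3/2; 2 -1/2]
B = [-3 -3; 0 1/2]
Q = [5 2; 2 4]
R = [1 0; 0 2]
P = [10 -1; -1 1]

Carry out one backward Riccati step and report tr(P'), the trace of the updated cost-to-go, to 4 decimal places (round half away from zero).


BᵀP = [-30.0000 3.0000; -30.5000 3.5000]
S = R + BᵀPB = [1 0; 0 2] + [90.0000 91.5000; 91.5000 93.2500] = [91.0000 91.5000; 91.5000 95.2500]
BᵀPA = [36.0000 -46.5000; 37.5000 -47.5000]
K = S⁻¹·BᵀPA = [-0.0076 -0.2805; 0.4010 -0.2293]
A−BK = [0.1802 -0.0292; 1.7995 -0.3854]
AᵀP(A−BK) = [3.2360 -0.8058; -0.8058 0.3183]
P' = Q + AᵀP(A−BK) = [8.2360 1.1942; 1.1942 4.3183]
tr(P') = 12.5544

12.5544


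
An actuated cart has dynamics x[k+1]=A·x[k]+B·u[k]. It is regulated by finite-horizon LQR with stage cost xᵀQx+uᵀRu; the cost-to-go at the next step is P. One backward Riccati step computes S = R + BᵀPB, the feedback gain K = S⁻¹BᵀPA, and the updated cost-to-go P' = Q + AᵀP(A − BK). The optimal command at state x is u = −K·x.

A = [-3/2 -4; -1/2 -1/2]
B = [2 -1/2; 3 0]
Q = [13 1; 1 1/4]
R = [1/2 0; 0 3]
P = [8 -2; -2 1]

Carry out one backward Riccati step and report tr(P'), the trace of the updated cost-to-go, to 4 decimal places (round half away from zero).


BᵀP = [10.0000 -1.0000; -4.0000 1.0000]
S = R + BᵀPB = [1/2 0; 0 3] + [17.0000 -5.0000; -5.0000 2.0000] = [17.5000 -5.0000; -5.0000 5.0000]
BᵀPA = [-14.5000 -39.5000; 5.5000 15.5000]
K = S⁻¹·BᵀPA = [-0.7200 -1.9200; 0.3800 1.1800]
A−BK = [0.1300 0.4300; 1.6600 5.2600]
AᵀP(A−BK) = [2.7200 8.4200; 8.4200 26.1200]
P' = Q + AᵀP(A−BK) = [15.7200 9.4200; 9.4200 26.3700]
tr(P') = 42.0900

42.0900


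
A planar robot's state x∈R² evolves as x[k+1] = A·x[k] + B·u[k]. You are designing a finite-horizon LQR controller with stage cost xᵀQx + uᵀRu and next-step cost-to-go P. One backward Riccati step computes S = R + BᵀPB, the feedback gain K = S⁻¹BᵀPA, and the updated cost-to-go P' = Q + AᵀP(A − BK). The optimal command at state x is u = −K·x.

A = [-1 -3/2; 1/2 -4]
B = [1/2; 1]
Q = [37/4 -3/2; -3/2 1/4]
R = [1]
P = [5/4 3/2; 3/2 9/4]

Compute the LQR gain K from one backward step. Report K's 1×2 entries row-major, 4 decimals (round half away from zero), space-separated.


BᵀP = [2.1250 3.0000]
S = R + BᵀPB = [1] + [4.0625] = [5.0625]
BᵀPA = [-0.6250 -15.1875]
K = S⁻¹·BᵀPA = [-0.1235 -3.0000]
A−BK = [-0.9383 0.0000; 0.6235 -1.0000]
AᵀP(A−BK) = [0.2353 0.3750; 0.3750 11.2500]
P' = Q + AᵀP(A−BK) = [9.4853 -1.1250; -1.1250 11.5000]
tr(P') = 20.9853

-0.1235 -3.0000


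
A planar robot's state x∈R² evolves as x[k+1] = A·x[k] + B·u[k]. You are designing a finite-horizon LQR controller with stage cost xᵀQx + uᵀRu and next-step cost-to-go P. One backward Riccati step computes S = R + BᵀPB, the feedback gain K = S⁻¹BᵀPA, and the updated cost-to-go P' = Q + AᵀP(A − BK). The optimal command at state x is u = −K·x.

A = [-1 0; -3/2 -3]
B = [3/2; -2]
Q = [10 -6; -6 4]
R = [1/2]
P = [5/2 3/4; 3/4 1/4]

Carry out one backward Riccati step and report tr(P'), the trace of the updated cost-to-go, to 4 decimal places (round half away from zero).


16.3527

BᵀP = [2.2500 0.6250]
S = R + BᵀPB = [1/2] + [2.1250] = [2.6250]
BᵀPA = [-3.1875 -1.8750]
K = S⁻¹·BᵀPA = [-1.2143 -0.7143]
A−BK = [0.8214 1.0714; -3.9286 -4.4286]
AᵀP(A−BK) = [1.4420 1.0982; 1.0982 0.9107]
P' = Q + AᵀP(A−BK) = [11.4420 -4.9018; -4.9018 4.9107]
tr(P') = 16.3527


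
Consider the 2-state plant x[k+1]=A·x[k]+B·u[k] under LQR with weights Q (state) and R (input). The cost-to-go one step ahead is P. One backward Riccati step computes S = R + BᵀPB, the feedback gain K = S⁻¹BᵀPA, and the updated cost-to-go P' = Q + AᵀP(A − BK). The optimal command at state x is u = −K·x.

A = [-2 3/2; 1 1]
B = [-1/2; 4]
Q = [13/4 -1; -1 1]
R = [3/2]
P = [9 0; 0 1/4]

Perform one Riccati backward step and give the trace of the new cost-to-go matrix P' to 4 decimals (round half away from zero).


BᵀP = [-4.5000 1.0000]
S = R + BᵀPB = [3/2] + [6.2500] = [7.7500]
BᵀPA = [10.0000 -5.7500]
K = S⁻¹·BᵀPA = [1.2903 -0.7419]
A−BK = [-1.3548 1.1290; -4.1613 3.9677]
AᵀP(A−BK) = [23.3468 -19.3306; -19.3306 16.2339]
P' = Q + AᵀP(A−BK) = [26.5968 -20.3306; -20.3306 17.2339]
tr(P') = 43.8306

43.8306


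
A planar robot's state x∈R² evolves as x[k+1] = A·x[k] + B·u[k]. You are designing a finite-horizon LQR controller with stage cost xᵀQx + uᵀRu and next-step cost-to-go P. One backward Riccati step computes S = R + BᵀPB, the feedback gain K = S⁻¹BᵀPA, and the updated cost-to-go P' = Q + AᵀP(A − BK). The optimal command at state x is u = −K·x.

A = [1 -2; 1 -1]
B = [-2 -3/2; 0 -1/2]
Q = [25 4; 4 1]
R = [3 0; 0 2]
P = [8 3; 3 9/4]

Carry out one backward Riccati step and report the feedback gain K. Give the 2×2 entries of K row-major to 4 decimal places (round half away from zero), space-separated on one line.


-0.2362 0.4825 -0.5086 0.7819

BᵀP = [-16.0000 -6.0000; -13.5000 -5.6250]
S = R + BᵀPB = [3 0; 0 2] + [32.0000 27.0000; 27.0000 23.0625] = [35.0000 27.0000; 27.0000 25.0625]
BᵀPA = [-22.0000 38.0000; -19.1250 32.6250]
K = S⁻¹·BᵀPA = [-0.2362 0.4825; -0.5086 0.7819]
A−BK = [-0.2353 0.1379; 0.7457 -0.6090]
AᵀP(A−BK) = [1.3260 -1.6803; -1.6803 2.4040]
P' = Q + AᵀP(A−BK) = [26.3260 2.3197; 2.3197 3.4040]
tr(P') = 29.7301


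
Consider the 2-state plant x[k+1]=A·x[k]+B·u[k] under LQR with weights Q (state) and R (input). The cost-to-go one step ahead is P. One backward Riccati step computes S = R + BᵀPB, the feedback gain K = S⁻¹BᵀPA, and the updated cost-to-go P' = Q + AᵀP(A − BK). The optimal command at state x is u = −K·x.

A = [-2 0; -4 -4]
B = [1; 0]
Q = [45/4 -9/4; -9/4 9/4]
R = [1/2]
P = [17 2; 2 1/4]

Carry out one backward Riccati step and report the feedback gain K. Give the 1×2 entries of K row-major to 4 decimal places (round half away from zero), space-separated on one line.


BᵀP = [17.0000 2.0000]
S = R + BᵀPB = [1/2] + [17.0000] = [17.5000]
BᵀPA = [-42.0000 -8.0000]
K = S⁻¹·BᵀPA = [-2.4000 -0.4571]
A−BK = [0.4000 0.4571; -4.0000 -4.0000]
AᵀP(A−BK) = [3.2000 0.8000; 0.8000 0.3429]
P' = Q + AᵀP(A−BK) = [14.4500 -1.4500; -1.4500 2.5929]
tr(P') = 17.0429

-2.4000 -0.4571


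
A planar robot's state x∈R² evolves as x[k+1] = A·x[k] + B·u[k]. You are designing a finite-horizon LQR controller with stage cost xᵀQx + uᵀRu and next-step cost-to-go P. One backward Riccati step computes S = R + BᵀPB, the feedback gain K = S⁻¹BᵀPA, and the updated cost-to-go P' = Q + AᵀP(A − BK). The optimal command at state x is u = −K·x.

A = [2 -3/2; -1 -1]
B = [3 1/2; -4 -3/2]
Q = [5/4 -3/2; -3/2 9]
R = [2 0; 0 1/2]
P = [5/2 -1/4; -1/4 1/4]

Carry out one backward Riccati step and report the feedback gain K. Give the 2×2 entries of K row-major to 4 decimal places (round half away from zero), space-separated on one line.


BᵀP = [8.5000 -1.7500; 1.6250 -0.5000]
S = R + BᵀPB = [2 0; 0 1/2] + [32.5000 6.8750; 6.8750 1.5625] = [34.5000 6.8750; 6.8750 2.0625]
BᵀPA = [18.7500 -11.0000; 3.7500 -1.9375]
K = S⁻¹·BᵀPA = [0.5396 -0.3921; 0.0196 0.3676]
A−BK = [0.3715 -0.5075; 1.1877 -2.0170]
AᵀP(A−BK) = [1.0595 -1.1517; -1.1517 1.5242]
P' = Q + AᵀP(A−BK) = [2.3095 -2.6517; -2.6517 10.5242]
tr(P') = 12.8337

0.5396 -0.3921 0.0196 0.3676


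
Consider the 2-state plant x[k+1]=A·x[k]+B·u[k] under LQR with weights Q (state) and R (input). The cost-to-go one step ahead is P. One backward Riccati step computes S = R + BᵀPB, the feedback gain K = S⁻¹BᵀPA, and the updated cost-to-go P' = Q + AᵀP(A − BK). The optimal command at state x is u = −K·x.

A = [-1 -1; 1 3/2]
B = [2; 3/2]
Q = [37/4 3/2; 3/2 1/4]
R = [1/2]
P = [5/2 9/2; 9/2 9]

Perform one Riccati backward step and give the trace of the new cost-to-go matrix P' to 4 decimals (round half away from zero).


10.8680

BᵀP = [11.7500 22.5000]
S = R + BᵀPB = [1/2] + [57.2500] = [57.7500]
BᵀPA = [10.7500 22.0000]
K = S⁻¹·BᵀPA = [0.1861 0.3810]
A−BK = [-1.3723 -1.7619; 0.7208 0.9286]
AᵀP(A−BK) = [0.4989 0.6548; 0.6548 0.8690]
P' = Q + AᵀP(A−BK) = [9.7489 2.1548; 2.1548 1.1190]
tr(P') = 10.8680


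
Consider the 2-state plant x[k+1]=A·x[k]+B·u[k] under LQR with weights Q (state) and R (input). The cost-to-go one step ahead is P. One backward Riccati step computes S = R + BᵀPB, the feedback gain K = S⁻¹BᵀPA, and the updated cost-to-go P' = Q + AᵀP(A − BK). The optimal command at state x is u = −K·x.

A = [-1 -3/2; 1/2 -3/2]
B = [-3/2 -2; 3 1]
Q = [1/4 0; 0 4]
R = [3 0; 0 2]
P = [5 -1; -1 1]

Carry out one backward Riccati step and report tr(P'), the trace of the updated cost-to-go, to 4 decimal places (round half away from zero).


7.6037

BᵀP = [-10.5000 4.5000; -11.0000 3.0000]
S = R + BᵀPB = [3 0; 0 2] + [29.2500 25.5000; 25.5000 25.0000] = [32.2500 25.5000; 25.5000 27.0000]
BᵀPA = [12.7500 9.0000; 12.5000 12.0000]
K = S⁻¹·BᵀPA = [0.1156 -0.2857; 0.3537 0.7143]
A−BK = [-0.1190 -0.5000; -0.2007 -1.3571]
AᵀP(A−BK) = [0.3537 0.7143; 0.7143 3.0000]
P' = Q + AᵀP(A−BK) = [0.6037 0.7143; 0.7143 7.0000]
tr(P') = 7.6037


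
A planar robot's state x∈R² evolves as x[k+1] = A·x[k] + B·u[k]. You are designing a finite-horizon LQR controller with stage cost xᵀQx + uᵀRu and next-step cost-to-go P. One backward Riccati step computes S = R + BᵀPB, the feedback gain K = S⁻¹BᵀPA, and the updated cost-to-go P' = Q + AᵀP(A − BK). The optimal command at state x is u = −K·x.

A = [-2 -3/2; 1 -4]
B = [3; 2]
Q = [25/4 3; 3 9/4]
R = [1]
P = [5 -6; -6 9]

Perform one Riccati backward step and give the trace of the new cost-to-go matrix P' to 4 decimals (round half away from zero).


139.1250

BᵀP = [3.0000 0.0000]
S = R + BᵀPB = [1] + [9.0000] = [10.0000]
BᵀPA = [-6.0000 -4.5000]
K = S⁻¹·BᵀPA = [-0.6000 -0.4500]
A−BK = [-0.2000 -0.1500; 2.2000 -3.1000]
AᵀP(A−BK) = [49.4000 -62.7000; -62.7000 81.2250]
P' = Q + AᵀP(A−BK) = [55.6500 -59.7000; -59.7000 83.4750]
tr(P') = 139.1250


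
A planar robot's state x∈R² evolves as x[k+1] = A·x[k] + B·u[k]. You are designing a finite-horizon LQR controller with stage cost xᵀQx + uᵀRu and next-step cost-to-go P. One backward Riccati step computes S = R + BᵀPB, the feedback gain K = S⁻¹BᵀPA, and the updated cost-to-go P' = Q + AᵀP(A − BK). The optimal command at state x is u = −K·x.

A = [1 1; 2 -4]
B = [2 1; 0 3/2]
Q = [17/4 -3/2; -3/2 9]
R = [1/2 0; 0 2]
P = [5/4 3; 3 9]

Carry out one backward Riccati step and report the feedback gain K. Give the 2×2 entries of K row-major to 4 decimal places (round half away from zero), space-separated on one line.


BᵀP = [2.5000 6.0000; 5.7500 16.5000]
S = R + BᵀPB = [1/2 0; 0 2] + [5.0000 11.5000; 11.5000 30.5000] = [5.5000 11.5000; 11.5000 32.5000]
BᵀPA = [14.5000 -21.5000; 38.7500 -60.2500]
K = S⁻¹·BᵀPA = [0.5511 -0.1263; 0.9973 -1.8091]
A−BK = [-1.0995 3.0618; 0.5040 -1.2863]
AᵀP(A−BK) = [2.6136 -4.8138; -4.8138 9.5329]
P' = Q + AᵀP(A−BK) = [6.8636 -6.3138; -6.3138 18.5329]
tr(P') = 25.3965

0.5511 -0.1263 0.9973 -1.8091
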